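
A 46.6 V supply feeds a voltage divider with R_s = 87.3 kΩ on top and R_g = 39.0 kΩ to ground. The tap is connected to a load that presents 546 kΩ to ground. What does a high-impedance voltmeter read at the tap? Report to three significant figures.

V_out ≈ 13.7 V

The load sits in parallel with R_g: R_g‖R_L = (39.0 × 546) / (39.0 + 546) = 36.40 kΩ.
V_out = 46.6 × 36.40 / (87.3 + 36.40) = 46.6 × 36.40/123.7 = 13.7 V.
(Unloaded it would have been 14.4 V.)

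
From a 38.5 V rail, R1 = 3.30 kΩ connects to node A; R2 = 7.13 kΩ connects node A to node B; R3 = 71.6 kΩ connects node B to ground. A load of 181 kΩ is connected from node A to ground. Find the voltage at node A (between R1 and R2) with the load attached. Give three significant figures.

V ≈ 36.3 V

Below node A the series string R2+R3 = 78.73 kΩ sits in parallel with the 181 kΩ load: 54.87 kΩ.
V_A = 38.5 × 54.87/(3.30 + 54.87) = 36.3 V.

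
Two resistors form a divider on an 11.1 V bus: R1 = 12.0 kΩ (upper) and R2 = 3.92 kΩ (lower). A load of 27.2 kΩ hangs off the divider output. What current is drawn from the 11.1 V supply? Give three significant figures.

I ≈ 0.720 mA

R2‖R_L = 3.426 kΩ, so the source sees R1 + R2‖R_L = 15.43 kΩ.
I = 11.1 V / 15.43 kΩ = 0.720 mA.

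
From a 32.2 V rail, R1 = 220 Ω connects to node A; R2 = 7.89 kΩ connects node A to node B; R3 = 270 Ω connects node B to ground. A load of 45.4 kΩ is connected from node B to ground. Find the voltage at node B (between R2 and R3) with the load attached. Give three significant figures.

V ≈ 1.03 V

At node B, R3 is in parallel with the load: R3‖R_L = 268.4 Ω.
Below node A the resistance is R2 + (R3‖R_L) = 8158 Ω, so V_A = 32.2 × 8158/8378 = 31.35 V.
Then V_B = V_A × (R3‖R_L)/(R2 + R3‖R_L) = 31.35 × 268.4/8158 = 1.03 V.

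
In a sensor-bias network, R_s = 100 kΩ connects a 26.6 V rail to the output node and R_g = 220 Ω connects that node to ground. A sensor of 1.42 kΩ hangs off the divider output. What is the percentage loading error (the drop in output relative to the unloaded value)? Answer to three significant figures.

13.4 %

The divider's output (Thévenin) resistance is R_s‖R_g = 219.5 Ω.
Fractional drop under load = R_th/(R_th + R_L) = 219.5 / (219.5 + 1420) = 0.1339.
So the output falls by 13.4 %.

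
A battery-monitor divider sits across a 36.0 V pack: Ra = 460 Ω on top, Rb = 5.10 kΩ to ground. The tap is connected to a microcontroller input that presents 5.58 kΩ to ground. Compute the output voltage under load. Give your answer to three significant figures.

The load sits in parallel with Rb: Rb‖R_L = (5100 × 5580) / (5100 + 5580) = 2665 Ω.
V_out = 36.0 × 2665 / (460 + 2665) = 36.0 × 2665/3125 = 30.7 V.

V_out ≈ 30.7 V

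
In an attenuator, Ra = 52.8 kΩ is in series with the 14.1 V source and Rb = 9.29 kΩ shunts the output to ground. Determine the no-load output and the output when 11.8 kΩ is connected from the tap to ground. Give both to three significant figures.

Open-circuit: V = 14.1 × 9.29/(52.8 + 9.29) = 2.11 V.
With the load, Rb becomes Rb‖R_L = 5.198 kΩ, so V = 14.1 × 5.198/58.00 = 1.26 V.

Unloaded: 2.11 V; loaded: 1.26 V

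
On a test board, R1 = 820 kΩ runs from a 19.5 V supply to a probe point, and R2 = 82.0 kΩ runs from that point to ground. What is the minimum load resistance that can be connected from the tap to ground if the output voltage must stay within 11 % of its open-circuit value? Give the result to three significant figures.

R_L(min) ≈ 603 kΩ

Output resistance R_th = R1‖R2 = (820 × 82.0)/902.0 = 74.55 kΩ.
The fractional drop is R_th/(R_th + R_L); requiring this ≤ 0.110 gives R_L ≥ R_th(1/0.110 − 1) = 74.55 × 8.091 = 603 kΩ.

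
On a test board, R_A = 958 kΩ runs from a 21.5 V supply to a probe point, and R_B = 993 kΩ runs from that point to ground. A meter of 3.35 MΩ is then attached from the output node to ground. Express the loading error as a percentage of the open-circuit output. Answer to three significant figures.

The divider's output (Thévenin) resistance is R_A‖R_B = 487.6 kΩ.
Fractional drop under load = R_th/(R_th + R_L) = 487.6 / (487.6 + 3350) = 0.1271.
So the output falls by 12.7 %.

12.7 %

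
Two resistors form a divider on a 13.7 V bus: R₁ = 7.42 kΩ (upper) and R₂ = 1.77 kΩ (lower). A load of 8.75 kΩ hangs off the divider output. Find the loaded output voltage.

V_out ≈ 2.27 V

The load sits in parallel with R₂: R₂‖R_L = (1.77 × 8.75) / (1.77 + 8.75) = 1.472 kΩ.
V_out = 13.7 × 1.472 / (7.42 + 1.472) = 13.7 × 1.472/8.892 = 2.27 V.
(Unloaded it would have been 2.64 V.)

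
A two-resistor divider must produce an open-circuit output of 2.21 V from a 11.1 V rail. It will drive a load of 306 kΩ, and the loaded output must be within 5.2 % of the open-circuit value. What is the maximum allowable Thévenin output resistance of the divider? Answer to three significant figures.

Loading drop = R_th/(R_th + R_L) ≤ 0.0520, so R_th ≤ R_L · ε/(1−ε) = 306 kΩ × 0.0520/0.9480 = 16.8 kΩ.

R_th ≤ 16.8 kΩ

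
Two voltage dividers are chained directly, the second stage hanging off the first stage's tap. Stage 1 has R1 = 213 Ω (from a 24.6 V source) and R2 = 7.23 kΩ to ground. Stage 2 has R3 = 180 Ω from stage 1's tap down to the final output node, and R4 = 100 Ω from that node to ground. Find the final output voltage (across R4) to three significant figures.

V_out ≈ 4.91 V

Stage 2 presents R3+R4 = 280.0 Ω as a load on stage 1's tap.
Stage 1's lower leg becomes R2‖(R3+R4) = 269.6 Ω, so V_mid = 24.6 × 269.6/482.6 = 13.74 V.
Stage 2 is itself unloaded: V_out = V_mid × R4/(R3+R4) = 13.74 × 100/280.0 = 4.91 V.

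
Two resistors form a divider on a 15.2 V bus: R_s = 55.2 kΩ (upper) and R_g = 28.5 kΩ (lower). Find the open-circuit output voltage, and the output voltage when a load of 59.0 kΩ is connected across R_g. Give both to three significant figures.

Unloaded: 5.18 V; loaded: 3.93 V

Open-circuit: V = 15.2 × 28.5/(55.2 + 28.5) = 5.18 V.
With the load, R_g becomes R_g‖R_L = 19.22 kΩ, so V = 15.2 × 19.22/74.42 = 3.93 V.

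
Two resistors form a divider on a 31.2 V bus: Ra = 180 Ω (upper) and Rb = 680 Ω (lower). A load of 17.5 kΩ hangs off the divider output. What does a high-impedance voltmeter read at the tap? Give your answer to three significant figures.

The load sits in parallel with Rb: Rb‖R_L = (680 × 17500) / (680 + 17500) = 654.6 Ω.
V_out = 31.2 × 654.6 / (180 + 654.6) = 31.2 × 654.6/834.6 = 24.5 V.

V_out ≈ 24.5 V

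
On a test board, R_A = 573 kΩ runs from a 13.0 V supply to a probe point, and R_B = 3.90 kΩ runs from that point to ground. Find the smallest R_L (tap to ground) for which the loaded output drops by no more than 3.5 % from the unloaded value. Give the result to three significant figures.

R_L(min) ≈ 107 kΩ

Output resistance R_th = R_A‖R_B = (573 × 3.90)/576.9 = 3.874 kΩ.
The fractional drop is R_th/(R_th + R_L); requiring this ≤ 0.0350 gives R_L ≥ R_th(1/0.0350 − 1) = 3.874 × 27.57 = 107 kΩ.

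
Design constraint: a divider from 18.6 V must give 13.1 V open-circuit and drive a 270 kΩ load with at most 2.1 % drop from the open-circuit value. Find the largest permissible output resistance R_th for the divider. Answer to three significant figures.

Loading drop = R_th/(R_th + R_L) ≤ 0.0210, so R_th ≤ R_L · ε/(1−ε) = 270 kΩ × 0.0210/0.9790 = 5.79 kΩ.

R_th ≤ 5.79 kΩ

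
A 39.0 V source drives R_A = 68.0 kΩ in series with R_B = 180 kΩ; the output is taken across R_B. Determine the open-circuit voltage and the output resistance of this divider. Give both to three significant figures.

V_th is the open-circuit tap voltage: 39.0 × 180/(68.0 + 180) = 28.3 V.
With the supply zeroed, R_A and R_B appear in parallel from the tap: R_th = R_A‖R_B = (68.0 × 180)/248.0 = 49.4 kΩ.

V_th = 28.3 V, R_th = 49.4 kΩ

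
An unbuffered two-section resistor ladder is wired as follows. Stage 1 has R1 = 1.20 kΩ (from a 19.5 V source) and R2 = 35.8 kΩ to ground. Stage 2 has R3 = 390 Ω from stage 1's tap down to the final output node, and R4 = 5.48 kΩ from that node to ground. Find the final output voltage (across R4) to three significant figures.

V_out ≈ 14.7 V

Stage 2 presents R3+R4 = 5870 Ω as a load on stage 1's tap.
Stage 1's lower leg becomes R2‖(R3+R4) = 5043 Ω, so V_mid = 19.5 × 5043/6243 = 15.75 V.
Stage 2 is itself unloaded: V_out = V_mid × R4/(R3+R4) = 15.75 × 5480/5870 = 14.7 V.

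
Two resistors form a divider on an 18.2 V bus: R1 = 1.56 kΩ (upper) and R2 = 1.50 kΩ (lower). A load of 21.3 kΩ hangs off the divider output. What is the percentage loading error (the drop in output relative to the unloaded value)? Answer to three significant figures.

The divider's output (Thévenin) resistance is R1‖R2 = 0.7647 kΩ.
Fractional drop under load = R_th/(R_th + R_L) = 0.7647 / (0.7647 + 21.3) = 0.03466.
So the output falls by 3.47 %.

3.47 %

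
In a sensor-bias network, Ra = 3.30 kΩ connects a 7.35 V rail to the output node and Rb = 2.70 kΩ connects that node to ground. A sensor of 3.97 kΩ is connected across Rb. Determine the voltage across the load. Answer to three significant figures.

The load sits in parallel with Rb: Rb‖R_L = (2.70 × 3.97) / (2.70 + 3.97) = 1.607 kΩ.
V_out = 7.35 × 1.607 / (3.30 + 1.607) = 7.35 × 1.607/4.907 = 2.41 V.
(Unloaded it would have been 3.31 V.)

V_out ≈ 2.41 V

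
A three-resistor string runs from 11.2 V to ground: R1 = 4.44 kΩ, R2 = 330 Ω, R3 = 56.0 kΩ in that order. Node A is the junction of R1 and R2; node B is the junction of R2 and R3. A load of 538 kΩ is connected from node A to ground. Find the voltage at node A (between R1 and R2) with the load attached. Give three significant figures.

V ≈ 10.3 V

Below node A the series string R2+R3 = 56330 Ω sits in parallel with the 538000 Ω load: 50990 Ω.
V_A = 11.2 × 50990/(4440 + 50990) = 10.3 V.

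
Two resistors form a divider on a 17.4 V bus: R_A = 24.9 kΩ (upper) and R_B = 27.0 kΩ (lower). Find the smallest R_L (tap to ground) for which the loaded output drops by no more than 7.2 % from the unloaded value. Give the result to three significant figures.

R_L(min) ≈ 167 kΩ

Output resistance R_th = R_A‖R_B = (24.9 × 27.0)/51.90 = 12.95 kΩ.
The fractional drop is R_th/(R_th + R_L); requiring this ≤ 0.0720 gives R_L ≥ R_th(1/0.0720 − 1) = 12.95 × 12.89 = 167 kΩ.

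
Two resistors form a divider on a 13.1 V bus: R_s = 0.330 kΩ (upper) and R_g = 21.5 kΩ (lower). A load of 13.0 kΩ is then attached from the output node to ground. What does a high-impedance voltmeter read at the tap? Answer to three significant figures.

The load sits in parallel with R_g: R_g‖R_L = (21500 × 13000) / (21500 + 13000) = 8101 Ω.
V_out = 13.1 × 8101 / (330 + 8101) = 13.1 × 8101/8431 = 12.6 V.

V_out ≈ 12.6 V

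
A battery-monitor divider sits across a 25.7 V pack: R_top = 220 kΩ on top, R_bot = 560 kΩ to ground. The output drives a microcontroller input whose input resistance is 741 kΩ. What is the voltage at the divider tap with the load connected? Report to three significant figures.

The load sits in parallel with R_bot: R_bot‖R_L = (560 × 741) / (560 + 741) = 319.0 kΩ.
V_out = 25.7 × 319.0 / (220 + 319.0) = 25.7 × 319.0/539.0 = 15.2 V.
(Unloaded it would have been 18.5 V.)

V_out ≈ 15.2 V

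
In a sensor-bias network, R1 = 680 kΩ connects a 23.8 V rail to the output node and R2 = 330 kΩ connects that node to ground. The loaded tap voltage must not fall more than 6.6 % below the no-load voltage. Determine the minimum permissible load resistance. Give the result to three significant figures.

R_L(min) ≈ 3.14 MΩ

Output resistance R_th = R1‖R2 = (680 × 330)/1010 = 222.2 kΩ.
The fractional drop is R_th/(R_th + R_L); requiring this ≤ 0.0660 gives R_L ≥ R_th(1/0.0660 − 1) = 222.2 × 14.15 = 3.14 MΩ.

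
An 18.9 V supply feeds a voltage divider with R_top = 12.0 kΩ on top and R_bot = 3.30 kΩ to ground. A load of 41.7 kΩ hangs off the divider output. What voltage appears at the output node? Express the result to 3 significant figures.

V_out ≈ 3.84 V

The load sits in parallel with R_bot: R_bot‖R_L = (3.30 × 41.7) / (3.30 + 41.7) = 3.058 kΩ.
V_out = 18.9 × 3.058 / (12.0 + 3.058) = 18.9 × 3.058/15.06 = 3.84 V.
(Unloaded it would have been 4.08 V.)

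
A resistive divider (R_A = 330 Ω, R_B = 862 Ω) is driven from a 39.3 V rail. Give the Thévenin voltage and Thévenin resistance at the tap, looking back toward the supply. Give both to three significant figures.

V_th = 28.4 V, R_th = 239 Ω

V_th is the open-circuit tap voltage: 39.3 × 862/(330 + 862) = 28.4 V.
With the supply zeroed, R_A and R_B appear in parallel from the tap: R_th = R_A‖R_B = (330 × 862)/1192 = 239 Ω.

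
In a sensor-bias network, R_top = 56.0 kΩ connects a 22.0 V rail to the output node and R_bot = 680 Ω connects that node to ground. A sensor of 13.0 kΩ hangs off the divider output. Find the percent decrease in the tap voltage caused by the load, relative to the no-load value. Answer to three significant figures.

The divider's output (Thévenin) resistance is R_top‖R_bot = 671.8 Ω.
Fractional drop under load = R_th/(R_th + R_L) = 671.8 / (671.8 + 13000) = 0.04914.
So the output falls by 4.91 %.

4.91 %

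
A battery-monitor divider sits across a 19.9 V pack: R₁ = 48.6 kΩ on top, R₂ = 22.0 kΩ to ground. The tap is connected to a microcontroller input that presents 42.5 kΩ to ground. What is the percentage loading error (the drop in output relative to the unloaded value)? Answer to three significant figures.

26.3 %

The divider's output (Thévenin) resistance is R₁‖R₂ = 15.14 kΩ.
Fractional drop under load = R_th/(R_th + R_L) = 15.14 / (15.14 + 42.5) = 0.2627.
So the output falls by 26.3 %.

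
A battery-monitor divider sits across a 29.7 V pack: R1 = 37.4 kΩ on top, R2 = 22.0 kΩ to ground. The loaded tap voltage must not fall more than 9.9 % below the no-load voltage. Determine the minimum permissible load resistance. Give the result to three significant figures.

R_L(min) ≈ 126 kΩ

Output resistance R_th = R1‖R2 = (37.4 × 22.0)/59.40 = 13.85 kΩ.
The fractional drop is R_th/(R_th + R_L); requiring this ≤ 0.0990 gives R_L ≥ R_th(1/0.0990 − 1) = 13.85 × 9.101 = 126 kΩ.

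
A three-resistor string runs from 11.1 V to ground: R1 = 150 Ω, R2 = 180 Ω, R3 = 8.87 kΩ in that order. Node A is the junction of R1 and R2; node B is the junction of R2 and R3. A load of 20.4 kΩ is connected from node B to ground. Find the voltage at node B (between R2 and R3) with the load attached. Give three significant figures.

At node B, R3 is in parallel with the load: R3‖R_L = 6182 Ω.
Below node A the resistance is R2 + (R3‖R_L) = 6362 Ω, so V_A = 11.1 × 6362/6512 = 10.84 V.
Then V_B = V_A × (R3‖R_L)/(R2 + R3‖R_L) = 10.84 × 6182/6362 = 10.5 V.

V ≈ 10.5 V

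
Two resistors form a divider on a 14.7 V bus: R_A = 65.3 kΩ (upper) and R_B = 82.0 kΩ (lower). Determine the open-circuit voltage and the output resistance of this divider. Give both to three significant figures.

V_th is the open-circuit tap voltage: 14.7 × 82.0/(65.3 + 82.0) = 8.18 V.
With the supply zeroed, R_A and R_B appear in parallel from the tap: R_th = R_A‖R_B = (65.3 × 82.0)/147.3 = 36.4 kΩ.

V_th = 8.18 V, R_th = 36.4 kΩ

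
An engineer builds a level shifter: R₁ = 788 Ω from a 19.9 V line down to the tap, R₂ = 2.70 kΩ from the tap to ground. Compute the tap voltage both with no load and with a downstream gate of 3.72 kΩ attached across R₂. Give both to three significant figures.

Open-circuit: V = 19.9 × 2700/(788 + 2700) = 15.4 V.
With the load, R₂ becomes R₂‖R_L = 1564 Ω, so V = 19.9 × 1564/2352 = 13.2 V.

Unloaded: 15.4 V; loaded: 13.2 V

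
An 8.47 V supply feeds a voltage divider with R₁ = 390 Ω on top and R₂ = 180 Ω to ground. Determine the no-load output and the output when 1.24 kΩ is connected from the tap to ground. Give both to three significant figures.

Unloaded: 2.67 V; loaded: 2.43 V

Open-circuit: V = 8.47 × 180/(390 + 180) = 2.67 V.
With the load, R₂ becomes R₂‖R_L = 157.2 Ω, so V = 8.47 × 157.2/547.2 = 2.43 V.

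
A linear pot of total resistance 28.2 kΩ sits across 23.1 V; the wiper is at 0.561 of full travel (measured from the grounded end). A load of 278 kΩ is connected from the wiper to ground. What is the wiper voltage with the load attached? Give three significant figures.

The wiper splits the pot into (1−α)R = 12.38 kΩ above and αR = 15.82 kΩ below.
Lower section ‖ load = 14.97 kΩ.
V_wiper = 23.1 × 14.97/(12.38 + 14.97) = 12.6 V.

V ≈ 12.6 V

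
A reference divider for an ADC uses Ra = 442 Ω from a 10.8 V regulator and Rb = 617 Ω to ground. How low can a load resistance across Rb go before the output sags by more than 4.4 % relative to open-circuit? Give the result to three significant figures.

R_L(min) ≈ 5.60 kΩ

Output resistance R_th = Ra‖Rb = (442 × 617)/1059 = 257.5 Ω.
The fractional drop is R_th/(R_th + R_L); requiring this ≤ 0.0440 gives R_L ≥ R_th(1/0.0440 − 1) = 257.5 × 21.73 = 5.60 kΩ.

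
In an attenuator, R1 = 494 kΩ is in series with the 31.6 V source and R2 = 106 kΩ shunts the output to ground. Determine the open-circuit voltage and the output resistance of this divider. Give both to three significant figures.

V_th = 5.58 V, R_th = 87.3 kΩ

V_th is the open-circuit tap voltage: 31.6 × 106/(494 + 106) = 5.58 V.
With the supply zeroed, R1 and R2 appear in parallel from the tap: R_th = R1‖R2 = (494 × 106)/600.0 = 87.3 kΩ.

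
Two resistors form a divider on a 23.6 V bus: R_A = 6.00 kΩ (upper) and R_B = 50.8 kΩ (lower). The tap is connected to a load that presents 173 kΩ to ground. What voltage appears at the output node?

The load sits in parallel with R_B: R_B‖R_L = (50.8 × 173) / (50.8 + 173) = 39.27 kΩ.
V_out = 23.6 × 39.27 / (6.00 + 39.27) = 23.6 × 39.27/45.27 = 20.5 V.
(Unloaded it would have been 21.1 V.)

V_out ≈ 20.5 V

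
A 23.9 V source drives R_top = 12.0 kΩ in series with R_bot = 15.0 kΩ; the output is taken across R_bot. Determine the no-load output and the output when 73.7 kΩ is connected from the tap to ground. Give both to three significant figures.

Open-circuit: V = 23.9 × 15.0/(12.0 + 15.0) = 13.3 V.
With the load, R_bot becomes R_bot‖R_L = 12.46 kΩ, so V = 23.9 × 12.46/24.46 = 12.2 V.

Unloaded: 13.3 V; loaded: 12.2 V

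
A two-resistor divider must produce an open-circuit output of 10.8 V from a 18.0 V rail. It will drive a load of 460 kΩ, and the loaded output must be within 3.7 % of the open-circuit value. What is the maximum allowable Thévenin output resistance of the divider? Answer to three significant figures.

R_th ≤ 17.7 kΩ

Loading drop = R_th/(R_th + R_L) ≤ 0.0370, so R_th ≤ R_L · ε/(1−ε) = 460 kΩ × 0.0370/0.9630 = 17.7 kΩ.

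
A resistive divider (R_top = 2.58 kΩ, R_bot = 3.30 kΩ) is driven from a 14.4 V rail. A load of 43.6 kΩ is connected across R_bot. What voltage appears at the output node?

The load sits in parallel with R_bot: R_bot‖R_L = (3.30 × 43.6) / (3.30 + 43.6) = 3.068 kΩ.
V_out = 14.4 × 3.068 / (2.58 + 3.068) = 14.4 × 3.068/5.648 = 7.82 V.
(Unloaded it would have been 8.08 V.)

V_out ≈ 7.82 V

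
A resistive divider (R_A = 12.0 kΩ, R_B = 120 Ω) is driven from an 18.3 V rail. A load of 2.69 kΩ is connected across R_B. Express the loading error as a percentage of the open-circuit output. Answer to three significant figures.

The divider's output (Thévenin) resistance is R_A‖R_B = 118.8 Ω.
Fractional drop under load = R_th/(R_th + R_L) = 118.8 / (118.8 + 2690) = 0.04230.
So the output falls by 4.23 %.

4.23 %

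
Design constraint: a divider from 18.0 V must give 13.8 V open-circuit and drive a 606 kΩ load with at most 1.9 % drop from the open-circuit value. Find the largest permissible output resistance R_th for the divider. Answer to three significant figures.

Loading drop = R_th/(R_th + R_L) ≤ 0.0190, so R_th ≤ R_L · ε/(1−ε) = 606 kΩ × 0.0190/0.9810 = 11.7 kΩ.

R_th ≤ 11.7 kΩ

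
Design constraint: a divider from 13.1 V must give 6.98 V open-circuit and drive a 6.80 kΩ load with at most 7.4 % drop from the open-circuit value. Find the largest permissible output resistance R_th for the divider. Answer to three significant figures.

Loading drop = R_th/(R_th + R_L) ≤ 0.0740, so R_th ≤ R_L · ε/(1−ε) = 6.80 kΩ × 0.0740/0.9260 = 543 Ω.

R_th ≤ 543 Ω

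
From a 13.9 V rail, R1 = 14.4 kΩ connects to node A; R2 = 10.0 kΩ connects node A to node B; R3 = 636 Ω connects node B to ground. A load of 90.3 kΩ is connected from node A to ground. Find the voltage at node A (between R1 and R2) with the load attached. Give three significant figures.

Below node A the series string R2+R3 = 10640 Ω sits in parallel with the 90300 Ω load: 9515 Ω.
V_A = 13.9 × 9515/(14400 + 9515) = 5.53 V.

V ≈ 5.53 V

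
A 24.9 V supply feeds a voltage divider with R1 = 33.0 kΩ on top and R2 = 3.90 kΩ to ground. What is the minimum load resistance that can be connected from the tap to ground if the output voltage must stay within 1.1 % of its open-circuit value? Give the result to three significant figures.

Output resistance R_th = R1‖R2 = (33.0 × 3.90)/36.90 = 3.488 kΩ.
The fractional drop is R_th/(R_th + R_L); requiring this ≤ 0.0110 gives R_L ≥ R_th(1/0.0110 − 1) = 3.488 × 89.91 = 314 kΩ.

R_L(min) ≈ 314 kΩ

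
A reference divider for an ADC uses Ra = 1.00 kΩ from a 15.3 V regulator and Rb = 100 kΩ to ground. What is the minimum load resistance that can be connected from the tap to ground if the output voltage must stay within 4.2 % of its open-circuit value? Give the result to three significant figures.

R_L(min) ≈ 22.6 kΩ

Output resistance R_th = Ra‖Rb = (1000 × 100000)/101000 = 990.1 Ω.
The fractional drop is R_th/(R_th + R_L); requiring this ≤ 0.0420 gives R_L ≥ R_th(1/0.0420 − 1) = 990.1 × 22.81 = 22.6 kΩ.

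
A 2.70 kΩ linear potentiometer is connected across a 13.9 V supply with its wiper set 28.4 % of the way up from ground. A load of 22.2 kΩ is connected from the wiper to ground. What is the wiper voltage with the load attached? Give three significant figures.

The wiper splits the pot into (1−α)R = 1933 Ω above and αR = 766.8 Ω below.
Lower section ‖ load = 741.2 Ω.
V_wiper = 13.9 × 741.2/(1933 + 741.2) = 3.85 V.

V ≈ 3.85 V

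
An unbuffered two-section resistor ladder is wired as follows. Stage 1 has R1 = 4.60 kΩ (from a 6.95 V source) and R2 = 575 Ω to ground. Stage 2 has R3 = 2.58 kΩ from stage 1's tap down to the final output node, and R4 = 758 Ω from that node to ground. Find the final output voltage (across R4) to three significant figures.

Stage 2 presents R3+R4 = 3338 Ω as a load on stage 1's tap.
Stage 1's lower leg becomes R2‖(R3+R4) = 490.5 Ω, so V_mid = 6.95 × 490.5/5091 = 0.6697 V.
Stage 2 is itself unloaded: V_out = V_mid × R4/(R3+R4) = 0.6697 × 758/3338 = 0.152 V.

V_out ≈ 0.152 V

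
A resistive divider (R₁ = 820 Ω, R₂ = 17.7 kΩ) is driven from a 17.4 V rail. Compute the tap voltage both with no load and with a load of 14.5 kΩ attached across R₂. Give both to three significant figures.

Open-circuit: V = 17.4 × 17700/(820 + 17700) = 16.6 V.
With the load, R₂ becomes R₂‖R_L = 7970 Ω, so V = 17.4 × 7970/8790 = 15.8 V.

Unloaded: 16.6 V; loaded: 15.8 V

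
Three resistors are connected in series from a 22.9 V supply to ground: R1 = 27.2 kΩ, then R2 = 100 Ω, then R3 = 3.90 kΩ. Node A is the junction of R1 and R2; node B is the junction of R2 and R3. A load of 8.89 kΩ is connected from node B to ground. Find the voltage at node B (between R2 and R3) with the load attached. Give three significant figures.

V ≈ 2.07 V

At node B, R3 is in parallel with the load: R3‖R_L = 2711 Ω.
Below node A the resistance is R2 + (R3‖R_L) = 2811 Ω, so V_A = 22.9 × 2811/30010 = 2.145 V.
Then V_B = V_A × (R3‖R_L)/(R2 + R3‖R_L) = 2.145 × 2711/2811 = 2.07 V.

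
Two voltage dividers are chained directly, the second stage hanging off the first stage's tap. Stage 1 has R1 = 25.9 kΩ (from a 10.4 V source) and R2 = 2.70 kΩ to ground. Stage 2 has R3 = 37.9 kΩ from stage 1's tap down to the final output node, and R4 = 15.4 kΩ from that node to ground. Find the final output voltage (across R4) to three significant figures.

V_out ≈ 0.271 V

Stage 2 presents R3+R4 = 53.30 kΩ as a load on stage 1's tap.
Stage 1's lower leg becomes R2‖(R3+R4) = 2.570 kΩ, so V_mid = 10.4 × 2.570/28.47 = 0.9388 V.
Stage 2 is itself unloaded: V_out = V_mid × R4/(R3+R4) = 0.9388 × 15.4/53.30 = 0.271 V.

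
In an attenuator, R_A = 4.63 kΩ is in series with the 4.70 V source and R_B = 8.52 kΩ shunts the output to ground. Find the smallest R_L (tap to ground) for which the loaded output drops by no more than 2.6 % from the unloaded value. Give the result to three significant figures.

Output resistance R_th = R_A‖R_B = (4.63 × 8.52)/13.15 = 3.000 kΩ.
The fractional drop is R_th/(R_th + R_L); requiring this ≤ 0.0260 gives R_L ≥ R_th(1/0.0260 − 1) = 3.000 × 37.46 = 112 kΩ.

R_L(min) ≈ 112 kΩ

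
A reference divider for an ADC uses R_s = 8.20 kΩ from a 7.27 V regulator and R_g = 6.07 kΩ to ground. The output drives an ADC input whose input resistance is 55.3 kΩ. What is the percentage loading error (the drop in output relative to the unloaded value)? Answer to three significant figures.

The divider's output (Thévenin) resistance is R_s‖R_g = 3.488 kΩ.
Fractional drop under load = R_th/(R_th + R_L) = 3.488 / (3.488 + 55.3) = 0.05933.
So the output falls by 5.93 %.

5.93 %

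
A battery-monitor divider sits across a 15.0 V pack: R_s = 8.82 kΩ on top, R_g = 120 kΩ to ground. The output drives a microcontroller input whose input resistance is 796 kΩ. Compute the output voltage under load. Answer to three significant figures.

V_out ≈ 13.8 V

The load sits in parallel with R_g: R_g‖R_L = (120 × 796) / (120 + 796) = 104.3 kΩ.
V_out = 15.0 × 104.3 / (8.82 + 104.3) = 15.0 × 104.3/113.1 = 13.8 V.
(Unloaded it would have been 14.0 V.)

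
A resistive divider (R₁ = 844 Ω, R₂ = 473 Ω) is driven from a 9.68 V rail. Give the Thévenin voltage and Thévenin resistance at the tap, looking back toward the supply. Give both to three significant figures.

V_th = 3.48 V, R_th = 303 Ω

V_th is the open-circuit tap voltage: 9.68 × 473/(844 + 473) = 3.48 V.
With the supply zeroed, R₁ and R₂ appear in parallel from the tap: R_th = R₁‖R₂ = (844 × 473)/1317 = 303 Ω.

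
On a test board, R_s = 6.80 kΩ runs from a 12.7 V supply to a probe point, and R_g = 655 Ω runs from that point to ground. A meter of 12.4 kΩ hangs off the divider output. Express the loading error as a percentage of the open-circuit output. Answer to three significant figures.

4.60 %

The divider's output (Thévenin) resistance is R_s‖R_g = 597.5 Ω.
Fractional drop under load = R_th/(R_th + R_L) = 597.5 / (597.5 + 12400) = 0.04597.
So the output falls by 4.60 %.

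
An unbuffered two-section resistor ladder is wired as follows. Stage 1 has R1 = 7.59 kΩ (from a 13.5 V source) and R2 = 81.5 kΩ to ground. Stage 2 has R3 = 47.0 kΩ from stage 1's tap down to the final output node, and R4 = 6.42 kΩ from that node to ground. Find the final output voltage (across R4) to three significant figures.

V_out ≈ 1.31 V

Stage 2 presents R3+R4 = 53.42 kΩ as a load on stage 1's tap.
Stage 1's lower leg becomes R2‖(R3+R4) = 32.27 kΩ, so V_mid = 13.5 × 32.27/39.86 = 10.93 V.
Stage 2 is itself unloaded: V_out = V_mid × R4/(R3+R4) = 10.93 × 6.42/53.42 = 1.31 V.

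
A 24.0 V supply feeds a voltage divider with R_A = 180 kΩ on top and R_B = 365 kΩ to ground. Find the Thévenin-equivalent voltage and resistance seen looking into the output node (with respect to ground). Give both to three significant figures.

V_th = 16.1 V, R_th = 121 kΩ

V_th is the open-circuit tap voltage: 24.0 × 365/(180 + 365) = 16.1 V.
With the supply zeroed, R_A and R_B appear in parallel from the tap: R_th = R_A‖R_B = (180 × 365)/545.0 = 121 kΩ.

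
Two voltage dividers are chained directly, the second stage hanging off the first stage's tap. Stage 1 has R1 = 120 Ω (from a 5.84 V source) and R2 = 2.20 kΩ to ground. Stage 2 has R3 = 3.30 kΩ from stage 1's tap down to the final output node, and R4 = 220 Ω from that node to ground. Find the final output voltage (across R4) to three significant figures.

V_out ≈ 0.335 V

Stage 2 presents R3+R4 = 3520 Ω as a load on stage 1's tap.
Stage 1's lower leg becomes R2‖(R3+R4) = 1354 Ω, so V_mid = 5.84 × 1354/1474 = 5.365 V.
Stage 2 is itself unloaded: V_out = V_mid × R4/(R3+R4) = 5.365 × 220/3520 = 0.335 V.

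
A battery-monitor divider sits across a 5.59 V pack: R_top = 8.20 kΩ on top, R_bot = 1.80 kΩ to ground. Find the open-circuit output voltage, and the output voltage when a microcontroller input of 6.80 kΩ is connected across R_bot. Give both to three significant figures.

Unloaded: 1.01 V; loaded: 0.827 V

Open-circuit: V = 5.59 × 1.80/(8.20 + 1.80) = 1.01 V.
With the load, R_bot becomes R_bot‖R_L = 1.423 kΩ, so V = 5.59 × 1.423/9.623 = 0.827 V.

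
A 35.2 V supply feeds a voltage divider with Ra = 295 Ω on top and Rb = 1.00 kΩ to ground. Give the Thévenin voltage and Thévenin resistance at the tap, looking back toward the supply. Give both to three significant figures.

V_th is the open-circuit tap voltage: 35.2 × 1000/(295 + 1000) = 27.2 V.
With the supply zeroed, Ra and Rb appear in parallel from the tap: R_th = Ra‖Rb = (295 × 1000)/1295 = 228 Ω.

V_th = 27.2 V, R_th = 228 Ω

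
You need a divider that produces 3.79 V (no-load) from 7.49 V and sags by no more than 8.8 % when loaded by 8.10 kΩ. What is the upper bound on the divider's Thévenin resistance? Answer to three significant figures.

Loading drop = R_th/(R_th + R_L) ≤ 0.0880, so R_th ≤ R_L · ε/(1−ε) = 8.10 kΩ × 0.0880/0.9120 = 782 Ω.
(Any R1, R2 with R2/(R1+R2) = 0.506 and R1‖R2 ≤ 782 Ω will meet the spec.)

R_th ≤ 782 Ω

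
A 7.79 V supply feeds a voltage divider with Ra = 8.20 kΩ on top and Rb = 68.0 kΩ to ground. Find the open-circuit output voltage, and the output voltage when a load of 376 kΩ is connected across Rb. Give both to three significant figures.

Open-circuit: V = 7.79 × 68.0/(8.20 + 68.0) = 6.95 V.
With the load, Rb becomes Rb‖R_L = 57.59 kΩ, so V = 7.79 × 57.59/65.79 = 6.82 V.

Unloaded: 6.95 V; loaded: 6.82 V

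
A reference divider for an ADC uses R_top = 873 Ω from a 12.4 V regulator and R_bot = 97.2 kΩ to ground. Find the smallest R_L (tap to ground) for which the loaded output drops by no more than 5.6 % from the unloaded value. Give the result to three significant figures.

R_L(min) ≈ 14.6 kΩ

Output resistance R_th = R_top‖R_bot = (873 × 97200)/98070 = 865.2 Ω.
The fractional drop is R_th/(R_th + R_L); requiring this ≤ 0.0560 gives R_L ≥ R_th(1/0.0560 − 1) = 865.2 × 16.86 = 14.6 kΩ.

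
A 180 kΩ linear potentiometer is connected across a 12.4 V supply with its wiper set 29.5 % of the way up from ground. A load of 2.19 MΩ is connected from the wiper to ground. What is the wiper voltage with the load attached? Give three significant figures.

V ≈ 3.60 V

The wiper splits the pot into (1−α)R = 126.9 kΩ above and αR = 53.10 kΩ below.
Lower section ‖ load = 51.84 kΩ.
V_wiper = 12.4 × 51.84/(126.9 + 51.84) = 3.60 V.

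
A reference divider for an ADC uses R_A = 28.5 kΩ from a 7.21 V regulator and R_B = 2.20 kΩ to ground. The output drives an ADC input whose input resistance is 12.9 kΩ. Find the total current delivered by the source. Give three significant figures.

R_B‖R_L = 1.879 kΩ, so the source sees R_A + R_B‖R_L = 30.38 kΩ.
I = 7.21 V / 30.38 kΩ = 0.237 mA.

I ≈ 0.237 mA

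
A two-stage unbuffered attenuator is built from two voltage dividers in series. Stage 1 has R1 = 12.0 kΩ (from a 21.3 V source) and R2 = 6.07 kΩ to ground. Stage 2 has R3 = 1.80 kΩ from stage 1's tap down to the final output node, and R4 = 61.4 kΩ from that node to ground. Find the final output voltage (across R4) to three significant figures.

V_out ≈ 6.53 V

Stage 2 presents R3+R4 = 63.20 kΩ as a load on stage 1's tap.
Stage 1's lower leg becomes R2‖(R3+R4) = 5.538 kΩ, so V_mid = 21.3 × 5.538/17.54 = 6.726 V.
Stage 2 is itself unloaded: V_out = V_mid × R4/(R3+R4) = 6.726 × 61.4/63.20 = 6.53 V.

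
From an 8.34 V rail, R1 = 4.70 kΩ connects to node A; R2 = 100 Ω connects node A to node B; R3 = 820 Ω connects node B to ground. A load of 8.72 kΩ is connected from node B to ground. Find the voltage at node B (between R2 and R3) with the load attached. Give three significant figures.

V ≈ 1.13 V

At node B, R3 is in parallel with the load: R3‖R_L = 749.5 Ω.
Below node A the resistance is R2 + (R3‖R_L) = 849.5 Ω, so V_A = 8.34 × 849.5/5550 = 1.277 V.
Then V_B = V_A × (R3‖R_L)/(R2 + R3‖R_L) = 1.277 × 749.5/849.5 = 1.13 V.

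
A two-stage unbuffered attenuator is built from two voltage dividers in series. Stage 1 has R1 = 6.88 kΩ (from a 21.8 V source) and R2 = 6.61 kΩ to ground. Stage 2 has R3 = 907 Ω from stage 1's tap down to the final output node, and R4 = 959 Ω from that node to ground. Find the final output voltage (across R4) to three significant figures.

Stage 2 presents R3+R4 = 1866 Ω as a load on stage 1's tap.
Stage 1's lower leg becomes R2‖(R3+R4) = 1455 Ω, so V_mid = 21.8 × 1455/8335 = 3.806 V.
Stage 2 is itself unloaded: V_out = V_mid × R4/(R3+R4) = 3.806 × 959/1866 = 1.96 V.

V_out ≈ 1.96 V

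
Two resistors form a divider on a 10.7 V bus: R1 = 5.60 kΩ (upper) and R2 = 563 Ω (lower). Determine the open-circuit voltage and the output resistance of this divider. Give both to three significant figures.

V_th is the open-circuit tap voltage: 10.7 × 563/(5600 + 563) = 0.977 V.
With the supply zeroed, R1 and R2 appear in parallel from the tap: R_th = R1‖R2 = (5600 × 563)/6163 = 512 Ω.

V_th = 0.977 V, R_th = 512 Ω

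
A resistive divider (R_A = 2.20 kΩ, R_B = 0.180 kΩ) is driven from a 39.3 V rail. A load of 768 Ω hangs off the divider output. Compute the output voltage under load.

The load sits in parallel with R_B: R_B‖R_L = (180 × 768) / (180 + 768) = 145.8 Ω.
V_out = 39.3 × 145.8 / (2200 + 145.8) = 39.3 × 145.8/2346 = 2.44 V.
(Unloaded it would have been 2.97 V.)

V_out ≈ 2.44 V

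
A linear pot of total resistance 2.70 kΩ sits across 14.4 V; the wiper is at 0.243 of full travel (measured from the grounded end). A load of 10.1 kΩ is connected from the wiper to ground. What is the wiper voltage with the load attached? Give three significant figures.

The wiper splits the pot into (1−α)R = 2044 Ω above and αR = 656.1 Ω below.
Lower section ‖ load = 616.1 Ω.
V_wiper = 14.4 × 616.1/(2044 + 616.1) = 3.34 V.

V ≈ 3.34 V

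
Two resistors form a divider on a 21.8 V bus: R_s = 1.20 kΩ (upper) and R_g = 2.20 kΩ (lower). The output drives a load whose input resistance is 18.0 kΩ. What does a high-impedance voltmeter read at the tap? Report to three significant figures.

The load sits in parallel with R_g: R_g‖R_L = (2.20 × 18.0) / (2.20 + 18.0) = 1.960 kΩ.
V_out = 21.8 × 1.960 / (1.20 + 1.960) = 21.8 × 1.960/3.160 = 13.5 V.

V_out ≈ 13.5 V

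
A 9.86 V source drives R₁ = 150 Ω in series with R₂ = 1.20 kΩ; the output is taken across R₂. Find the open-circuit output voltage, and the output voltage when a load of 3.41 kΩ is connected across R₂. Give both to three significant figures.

Open-circuit: V = 9.86 × 1200/(150 + 1200) = 8.76 V.
With the load, R₂ becomes R₂‖R_L = 887.6 Ω, so V = 9.86 × 887.6/1038 = 8.43 V.

Unloaded: 8.76 V; loaded: 8.43 V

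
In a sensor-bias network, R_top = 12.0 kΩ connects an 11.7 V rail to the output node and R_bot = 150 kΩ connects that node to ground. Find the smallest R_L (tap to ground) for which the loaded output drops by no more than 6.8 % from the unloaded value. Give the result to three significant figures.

Output resistance R_th = R_top‖R_bot = (12.0 × 150)/162.0 = 11.11 kΩ.
The fractional drop is R_th/(R_th + R_L); requiring this ≤ 0.0680 gives R_L ≥ R_th(1/0.0680 − 1) = 11.11 × 13.71 = 152 kΩ.

R_L(min) ≈ 152 kΩ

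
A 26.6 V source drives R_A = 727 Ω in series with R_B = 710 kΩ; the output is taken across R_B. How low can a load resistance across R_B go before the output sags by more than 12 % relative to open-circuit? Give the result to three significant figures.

R_L(min) ≈ 5.33 kΩ

Output resistance R_th = R_A‖R_B = (727 × 710000)/710700 = 726.3 Ω.
The fractional drop is R_th/(R_th + R_L); requiring this ≤ 0.120 gives R_L ≥ R_th(1/0.120 − 1) = 726.3 × 7.333 = 5.33 kΩ.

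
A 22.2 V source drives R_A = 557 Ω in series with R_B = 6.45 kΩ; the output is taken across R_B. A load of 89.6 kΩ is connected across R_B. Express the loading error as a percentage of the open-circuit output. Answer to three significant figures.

0.569 %

The divider's output (Thévenin) resistance is R_A‖R_B = 512.7 Ω.
Fractional drop under load = R_th/(R_th + R_L) = 512.7 / (512.7 + 89600) = 0.005690.
So the output falls by 0.569 %.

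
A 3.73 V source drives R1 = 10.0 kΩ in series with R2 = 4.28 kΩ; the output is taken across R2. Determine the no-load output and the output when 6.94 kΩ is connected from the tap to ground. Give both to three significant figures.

Open-circuit: V = 3.73 × 4.28/(10.0 + 4.28) = 1.12 V.
With the load, R2 becomes R2‖R_L = 2.647 kΩ, so V = 3.73 × 2.647/12.65 = 0.781 V.

Unloaded: 1.12 V; loaded: 0.781 V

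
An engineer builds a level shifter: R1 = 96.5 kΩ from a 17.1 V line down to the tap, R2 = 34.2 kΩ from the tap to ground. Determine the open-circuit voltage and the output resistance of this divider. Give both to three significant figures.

V_th is the open-circuit tap voltage: 17.1 × 34.2/(96.5 + 34.2) = 4.47 V.
With the supply zeroed, R1 and R2 appear in parallel from the tap: R_th = R1‖R2 = (96.5 × 34.2)/130.7 = 25.3 kΩ.

V_th = 4.47 V, R_th = 25.3 kΩ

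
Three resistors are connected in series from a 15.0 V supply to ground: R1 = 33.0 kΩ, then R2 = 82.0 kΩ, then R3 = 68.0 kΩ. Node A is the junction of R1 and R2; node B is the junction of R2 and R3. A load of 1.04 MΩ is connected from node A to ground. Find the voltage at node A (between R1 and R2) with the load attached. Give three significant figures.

V ≈ 12.0 V

Below node A the series string R2+R3 = 150.0 kΩ sits in parallel with the 1040 kΩ load: 131.1 kΩ.
V_A = 15.0 × 131.1/(33.0 + 131.1) = 12.0 V.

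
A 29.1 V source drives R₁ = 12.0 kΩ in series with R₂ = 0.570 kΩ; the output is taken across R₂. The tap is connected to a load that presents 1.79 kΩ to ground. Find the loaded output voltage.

V_out ≈ 1.01 V

The load sits in parallel with R₂: R₂‖R_L = (570 × 1790) / (570 + 1790) = 432.3 Ω.
V_out = 29.1 × 432.3 / (12000 + 432.3) = 29.1 × 432.3/12430 = 1.01 V.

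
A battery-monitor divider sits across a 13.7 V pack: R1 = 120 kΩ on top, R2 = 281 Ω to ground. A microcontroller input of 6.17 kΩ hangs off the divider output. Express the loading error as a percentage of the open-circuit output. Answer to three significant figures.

4.35 %

The divider's output (Thévenin) resistance is R1‖R2 = 280.3 Ω.
Fractional drop under load = R_th/(R_th + R_L) = 280.3 / (280.3 + 6170) = 0.04346.
So the output falls by 4.35 %.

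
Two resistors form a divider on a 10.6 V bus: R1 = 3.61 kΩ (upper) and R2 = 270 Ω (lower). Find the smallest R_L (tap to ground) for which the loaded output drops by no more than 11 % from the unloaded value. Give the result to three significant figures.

R_L(min) ≈ 2.03 kΩ

Output resistance R_th = R1‖R2 = (3610 × 270)/3880 = 251.2 Ω.
The fractional drop is R_th/(R_th + R_L); requiring this ≤ 0.110 gives R_L ≥ R_th(1/0.110 − 1) = 251.2 × 8.091 = 2.03 kΩ.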